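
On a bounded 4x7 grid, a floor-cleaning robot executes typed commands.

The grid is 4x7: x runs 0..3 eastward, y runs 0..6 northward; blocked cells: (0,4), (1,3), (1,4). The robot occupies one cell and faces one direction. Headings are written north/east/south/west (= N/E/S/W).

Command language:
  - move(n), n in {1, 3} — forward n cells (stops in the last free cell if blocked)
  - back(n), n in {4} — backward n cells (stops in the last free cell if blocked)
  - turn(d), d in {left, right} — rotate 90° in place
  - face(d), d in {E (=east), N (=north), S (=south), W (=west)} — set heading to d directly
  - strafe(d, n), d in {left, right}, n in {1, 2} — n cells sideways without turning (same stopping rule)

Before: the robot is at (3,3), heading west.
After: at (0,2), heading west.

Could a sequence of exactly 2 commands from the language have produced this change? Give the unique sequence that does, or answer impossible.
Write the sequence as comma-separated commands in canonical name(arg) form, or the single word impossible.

key: running move(3) before strafe(left, 1) would end elsewhere — order is forced
from: at (3,3), heading west
[1] after strafe(left, 1): at (3,2), heading west
[2] after move(3): at (0,2), heading west
no rival 2-sequence matches.

strafe(left, 1), move(3)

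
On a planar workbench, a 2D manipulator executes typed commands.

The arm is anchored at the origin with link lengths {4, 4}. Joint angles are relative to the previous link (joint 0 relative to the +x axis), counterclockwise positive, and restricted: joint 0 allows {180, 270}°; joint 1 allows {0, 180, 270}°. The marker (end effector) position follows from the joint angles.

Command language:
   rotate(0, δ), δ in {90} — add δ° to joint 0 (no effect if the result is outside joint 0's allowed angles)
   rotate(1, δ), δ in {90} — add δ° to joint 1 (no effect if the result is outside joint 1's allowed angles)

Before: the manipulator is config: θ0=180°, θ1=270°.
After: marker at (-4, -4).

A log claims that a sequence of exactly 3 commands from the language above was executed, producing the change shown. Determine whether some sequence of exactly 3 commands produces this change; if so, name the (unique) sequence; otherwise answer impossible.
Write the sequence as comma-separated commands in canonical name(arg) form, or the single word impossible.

rotate(0, 90), rotate(0, 90), rotate(0, 90)

initial: config: θ0=180°, θ1=270°
step 1 (rotate(0, 90)): config: θ0=270°, θ1=270°
step 2 (rotate(0, 90)): config: θ0=270°, θ1=270°
step 3 (rotate(0, 90)): config: θ0=270°, θ1=270°
no rival 3-sequence matches.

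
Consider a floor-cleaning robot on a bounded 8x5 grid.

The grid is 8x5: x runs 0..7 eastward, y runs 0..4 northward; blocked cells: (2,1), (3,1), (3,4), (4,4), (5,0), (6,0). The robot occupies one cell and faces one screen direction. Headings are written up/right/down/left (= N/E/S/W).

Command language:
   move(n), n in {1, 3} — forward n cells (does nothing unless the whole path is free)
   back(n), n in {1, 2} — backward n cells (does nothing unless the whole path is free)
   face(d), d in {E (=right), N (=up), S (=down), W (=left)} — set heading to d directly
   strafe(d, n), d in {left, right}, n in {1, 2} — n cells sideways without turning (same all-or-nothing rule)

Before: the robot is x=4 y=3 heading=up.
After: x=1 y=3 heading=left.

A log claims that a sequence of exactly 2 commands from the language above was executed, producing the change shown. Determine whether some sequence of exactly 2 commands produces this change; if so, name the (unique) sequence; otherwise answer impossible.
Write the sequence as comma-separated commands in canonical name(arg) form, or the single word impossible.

key: position moved to (1,3) AND the heading swung to W — translation plus rotation needed
from: x=4 y=3 heading=up
t=1 face(W) ⇒ x=4 y=3 heading=left
t=2 move(3) ⇒ x=1 y=3 heading=left
no other 2-command option fits: unique.

face(W), move(3)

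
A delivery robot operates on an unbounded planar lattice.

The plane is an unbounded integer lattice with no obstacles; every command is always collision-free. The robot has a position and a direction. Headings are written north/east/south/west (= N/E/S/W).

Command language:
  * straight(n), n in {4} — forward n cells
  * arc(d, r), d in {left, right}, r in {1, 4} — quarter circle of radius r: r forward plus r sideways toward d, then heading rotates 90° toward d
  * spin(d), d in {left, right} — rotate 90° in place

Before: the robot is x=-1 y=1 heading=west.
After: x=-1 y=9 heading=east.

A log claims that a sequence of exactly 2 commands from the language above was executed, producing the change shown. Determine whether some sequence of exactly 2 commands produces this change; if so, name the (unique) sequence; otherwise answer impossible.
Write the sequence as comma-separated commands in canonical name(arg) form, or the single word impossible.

key: cell and facing (now E) both changed — the 2 commands mix motion and turning
from: x=-1 y=1 heading=west
step 1 (arc(right, 4)): x=-5 y=5 heading=north
step 2 (arc(right, 4)): x=-1 y=9 heading=east
all 49 alternatives checked — unique.

arc(right, 4), arc(right, 4)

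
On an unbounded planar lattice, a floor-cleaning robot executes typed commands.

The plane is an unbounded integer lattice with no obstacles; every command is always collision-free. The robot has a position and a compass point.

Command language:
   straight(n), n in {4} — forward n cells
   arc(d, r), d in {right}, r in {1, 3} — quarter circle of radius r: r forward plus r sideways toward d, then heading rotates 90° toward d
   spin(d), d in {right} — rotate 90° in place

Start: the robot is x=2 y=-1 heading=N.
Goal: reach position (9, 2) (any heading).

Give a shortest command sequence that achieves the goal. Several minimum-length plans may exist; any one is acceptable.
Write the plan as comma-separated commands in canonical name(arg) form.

begin: x=2 y=-1 heading=N
step 1 (arc(right, 3)): x=5 y=2 heading=E
step 2 (straight(4)): x=9 y=2 heading=E
no 1-step plan works, so 2 is optimal.

arc(right, 3), straight(4)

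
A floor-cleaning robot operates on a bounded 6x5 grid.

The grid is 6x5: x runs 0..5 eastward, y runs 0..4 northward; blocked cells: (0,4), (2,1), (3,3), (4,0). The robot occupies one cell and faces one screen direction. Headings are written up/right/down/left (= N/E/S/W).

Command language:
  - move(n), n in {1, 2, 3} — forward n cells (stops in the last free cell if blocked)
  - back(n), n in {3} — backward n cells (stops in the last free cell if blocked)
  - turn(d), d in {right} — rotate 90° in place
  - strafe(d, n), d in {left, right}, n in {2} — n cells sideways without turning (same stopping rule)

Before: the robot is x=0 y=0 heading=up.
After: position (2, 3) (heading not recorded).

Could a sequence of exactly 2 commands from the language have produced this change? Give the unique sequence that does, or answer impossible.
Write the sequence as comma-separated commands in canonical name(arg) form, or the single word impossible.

move(3), strafe(right, 2)

key: order matters: swapping move(3) and strafe(right, 2) lands elsewhere
from: x=0 y=0 heading=up
step 1 (move(3)): x=0 y=3 heading=up
step 2 (strafe(right, 2)): x=2 y=3 heading=up
uniquely the one of 49 2-step routes that fits.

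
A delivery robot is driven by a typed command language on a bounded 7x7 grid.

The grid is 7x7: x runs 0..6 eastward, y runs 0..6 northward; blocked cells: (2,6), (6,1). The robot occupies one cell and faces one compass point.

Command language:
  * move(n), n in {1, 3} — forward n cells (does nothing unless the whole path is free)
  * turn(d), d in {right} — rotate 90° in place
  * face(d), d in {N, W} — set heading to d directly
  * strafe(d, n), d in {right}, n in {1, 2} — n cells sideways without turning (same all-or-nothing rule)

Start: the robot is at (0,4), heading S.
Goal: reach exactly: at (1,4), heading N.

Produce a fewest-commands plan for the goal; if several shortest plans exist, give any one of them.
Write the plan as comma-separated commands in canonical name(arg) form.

initial: at (0,4), heading S
1. face(N) → at (0,4), heading N
2. strafe(right, 1) → at (1,4), heading N
no 1-step plan works, so 2 is optimal.

face(N), strafe(right, 1)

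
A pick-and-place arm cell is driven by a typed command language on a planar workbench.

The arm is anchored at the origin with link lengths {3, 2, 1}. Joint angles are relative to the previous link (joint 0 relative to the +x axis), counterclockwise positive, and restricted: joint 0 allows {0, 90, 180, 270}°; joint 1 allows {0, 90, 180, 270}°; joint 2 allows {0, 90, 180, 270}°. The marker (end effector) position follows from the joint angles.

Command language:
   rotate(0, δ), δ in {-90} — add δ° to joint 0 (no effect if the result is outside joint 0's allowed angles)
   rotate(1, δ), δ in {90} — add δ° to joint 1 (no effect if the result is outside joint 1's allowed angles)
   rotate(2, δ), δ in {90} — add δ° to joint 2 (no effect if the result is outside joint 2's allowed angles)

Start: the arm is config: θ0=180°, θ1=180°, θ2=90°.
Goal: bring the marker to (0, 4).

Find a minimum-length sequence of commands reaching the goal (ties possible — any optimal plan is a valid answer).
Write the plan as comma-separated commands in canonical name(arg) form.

initial: config: θ0=180°, θ1=180°, θ2=90°
t=1 rotate(1, 90) ⇒ config: θ0=180°, θ1=270°, θ2=90°
t=2 rotate(1, 90) ⇒ config: θ0=180°, θ1=0°, θ2=90°
t=3 rotate(0, -90) ⇒ config: θ0=90°, θ1=0°, θ2=90°
t=4 rotate(2, 90) ⇒ config: θ0=90°, θ1=0°, θ2=180°
shorter routes all fall short; 4 is best.

rotate(1, 90), rotate(1, 90), rotate(0, -90), rotate(2, 90)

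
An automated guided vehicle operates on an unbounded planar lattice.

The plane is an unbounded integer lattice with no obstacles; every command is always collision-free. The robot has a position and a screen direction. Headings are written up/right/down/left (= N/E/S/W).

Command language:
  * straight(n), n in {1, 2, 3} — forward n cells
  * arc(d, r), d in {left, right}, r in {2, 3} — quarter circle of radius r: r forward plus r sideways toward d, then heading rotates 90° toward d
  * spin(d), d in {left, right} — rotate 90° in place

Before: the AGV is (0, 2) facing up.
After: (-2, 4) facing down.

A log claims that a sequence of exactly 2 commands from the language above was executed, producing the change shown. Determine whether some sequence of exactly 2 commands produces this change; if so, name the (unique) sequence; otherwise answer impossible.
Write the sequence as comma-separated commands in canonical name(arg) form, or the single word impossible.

key: running spin(left) before arc(left, 2) would end elsewhere — order is forced
start: (0, 2) facing up
step 1 (arc(left, 2)): (-2, 4) facing left
step 2 (spin(left)): (-2, 4) facing down
no rival 2-sequence matches.

arc(left, 2), spin(left)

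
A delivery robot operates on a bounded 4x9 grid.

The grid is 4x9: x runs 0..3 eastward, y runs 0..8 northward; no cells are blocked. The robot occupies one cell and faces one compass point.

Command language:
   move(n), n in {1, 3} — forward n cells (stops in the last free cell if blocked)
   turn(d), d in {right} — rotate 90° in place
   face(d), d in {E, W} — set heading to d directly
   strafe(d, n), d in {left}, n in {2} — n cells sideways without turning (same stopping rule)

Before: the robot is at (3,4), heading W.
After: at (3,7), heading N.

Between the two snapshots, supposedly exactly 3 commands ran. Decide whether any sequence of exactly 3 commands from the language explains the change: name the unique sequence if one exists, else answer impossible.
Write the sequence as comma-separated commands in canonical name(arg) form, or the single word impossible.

face(W), turn(right), move(3)

key: running move(3) before face(W) would end elsewhere — order is forced
begin: at (3,4), heading W
[1] after face(W): at (3,4), heading W
[2] after turn(right): at (3,4), heading N
[3] after move(3): at (3,7), heading N
no rival 3-sequence matches.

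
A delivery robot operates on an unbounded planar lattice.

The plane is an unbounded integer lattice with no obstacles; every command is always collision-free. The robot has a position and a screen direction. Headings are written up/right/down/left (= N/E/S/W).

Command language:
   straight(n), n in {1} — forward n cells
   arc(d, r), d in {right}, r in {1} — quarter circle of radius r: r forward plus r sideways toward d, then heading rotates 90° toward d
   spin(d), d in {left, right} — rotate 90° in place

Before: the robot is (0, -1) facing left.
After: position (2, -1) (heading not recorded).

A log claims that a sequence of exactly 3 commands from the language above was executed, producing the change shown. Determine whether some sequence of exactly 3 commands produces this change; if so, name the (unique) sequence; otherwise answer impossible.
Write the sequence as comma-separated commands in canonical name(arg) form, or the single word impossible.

key: order matters: swapping spin(right) and arc(right, 1) lands elsewhere
from: (0, -1) facing left
t=1 spin(right) ⇒ (0, -1) facing up
t=2 arc(right, 1) ⇒ (1, 0) facing right
t=3 arc(right, 1) ⇒ (2, -1) facing down
uniquely the one of 64 3-step routes that fits.

spin(right), arc(right, 1), arc(right, 1)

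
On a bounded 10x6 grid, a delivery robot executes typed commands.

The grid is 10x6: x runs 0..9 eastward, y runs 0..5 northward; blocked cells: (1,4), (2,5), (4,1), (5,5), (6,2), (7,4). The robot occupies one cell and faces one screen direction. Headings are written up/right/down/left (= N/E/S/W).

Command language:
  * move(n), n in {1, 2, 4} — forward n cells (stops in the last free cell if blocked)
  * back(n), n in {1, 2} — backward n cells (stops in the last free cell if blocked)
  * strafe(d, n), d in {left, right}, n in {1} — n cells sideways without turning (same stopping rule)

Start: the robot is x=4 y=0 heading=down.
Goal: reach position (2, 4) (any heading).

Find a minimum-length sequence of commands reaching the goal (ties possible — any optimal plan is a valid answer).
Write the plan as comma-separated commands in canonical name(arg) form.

begin: x=4 y=0 heading=down
step 1 (strafe(right, 1)): x=3 y=0 heading=down
step 2 (back(2)): x=3 y=2 heading=down
step 3 (back(2)): x=3 y=4 heading=down
step 4 (strafe(right, 1)): x=2 y=4 heading=down
minimal: 4 command(s), checked below 4.

strafe(right, 1), back(2), back(2), strafe(right, 1)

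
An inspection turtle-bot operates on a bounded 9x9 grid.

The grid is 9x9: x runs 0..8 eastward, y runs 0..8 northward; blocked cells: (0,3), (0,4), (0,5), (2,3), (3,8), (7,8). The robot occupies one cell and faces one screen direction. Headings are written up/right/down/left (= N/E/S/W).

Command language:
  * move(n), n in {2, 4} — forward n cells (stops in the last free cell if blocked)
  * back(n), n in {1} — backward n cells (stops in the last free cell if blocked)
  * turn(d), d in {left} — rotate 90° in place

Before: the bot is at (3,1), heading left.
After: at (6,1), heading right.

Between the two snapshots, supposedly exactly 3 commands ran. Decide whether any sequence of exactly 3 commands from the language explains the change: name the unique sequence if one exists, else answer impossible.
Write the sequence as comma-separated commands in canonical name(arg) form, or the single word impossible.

checked all 3-command options: none fits.

impossible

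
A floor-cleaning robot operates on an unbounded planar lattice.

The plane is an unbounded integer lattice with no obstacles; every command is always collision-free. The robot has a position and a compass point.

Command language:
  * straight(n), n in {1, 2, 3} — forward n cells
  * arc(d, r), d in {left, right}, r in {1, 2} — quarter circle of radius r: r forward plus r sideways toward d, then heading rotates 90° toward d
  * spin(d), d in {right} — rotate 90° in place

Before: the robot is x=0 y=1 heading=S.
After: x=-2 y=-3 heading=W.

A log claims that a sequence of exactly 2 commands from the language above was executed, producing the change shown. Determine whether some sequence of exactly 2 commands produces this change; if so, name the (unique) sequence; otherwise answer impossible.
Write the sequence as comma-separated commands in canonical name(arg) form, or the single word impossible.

straight(2), arc(right, 2)

key: running arc(right, 2) before straight(2) would end elsewhere — order is forced
initial: x=0 y=1 heading=S
1. straight(2) → x=0 y=-1 heading=S
2. arc(right, 2) → x=-2 y=-3 heading=W
no rival 2-sequence matches.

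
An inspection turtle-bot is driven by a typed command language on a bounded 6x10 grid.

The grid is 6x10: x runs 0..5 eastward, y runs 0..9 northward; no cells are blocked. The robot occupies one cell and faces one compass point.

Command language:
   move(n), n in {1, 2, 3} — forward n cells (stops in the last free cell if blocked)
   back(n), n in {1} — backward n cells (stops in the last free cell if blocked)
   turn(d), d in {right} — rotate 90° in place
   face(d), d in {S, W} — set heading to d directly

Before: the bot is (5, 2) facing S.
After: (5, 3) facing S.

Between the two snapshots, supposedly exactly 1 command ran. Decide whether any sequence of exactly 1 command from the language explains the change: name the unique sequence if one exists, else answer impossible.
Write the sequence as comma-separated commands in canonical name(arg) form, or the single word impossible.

back(1)

key: heading stays S — the single command does not turn
from: (5, 2) facing S
[1] after back(1): (5, 3) facing S
no other 1-command option fits: unique.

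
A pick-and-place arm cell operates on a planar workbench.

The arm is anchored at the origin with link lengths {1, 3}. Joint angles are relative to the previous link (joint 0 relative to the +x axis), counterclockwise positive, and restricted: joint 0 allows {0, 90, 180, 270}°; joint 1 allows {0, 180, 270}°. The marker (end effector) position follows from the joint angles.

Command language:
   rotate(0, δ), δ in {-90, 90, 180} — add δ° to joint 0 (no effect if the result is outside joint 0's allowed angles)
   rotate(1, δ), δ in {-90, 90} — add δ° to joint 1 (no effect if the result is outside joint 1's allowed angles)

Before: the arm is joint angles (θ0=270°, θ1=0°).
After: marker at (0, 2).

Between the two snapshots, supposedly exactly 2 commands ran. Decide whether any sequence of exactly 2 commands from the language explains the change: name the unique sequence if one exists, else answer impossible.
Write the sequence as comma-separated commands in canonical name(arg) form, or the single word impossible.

rotate(1, -90), rotate(1, -90)

initial: joint angles (θ0=270°, θ1=0°)
[1] after rotate(1, -90): joint angles (θ0=270°, θ1=270°)
[2] after rotate(1, -90): joint angles (θ0=270°, θ1=180°)
no other 2-command option fits: unique.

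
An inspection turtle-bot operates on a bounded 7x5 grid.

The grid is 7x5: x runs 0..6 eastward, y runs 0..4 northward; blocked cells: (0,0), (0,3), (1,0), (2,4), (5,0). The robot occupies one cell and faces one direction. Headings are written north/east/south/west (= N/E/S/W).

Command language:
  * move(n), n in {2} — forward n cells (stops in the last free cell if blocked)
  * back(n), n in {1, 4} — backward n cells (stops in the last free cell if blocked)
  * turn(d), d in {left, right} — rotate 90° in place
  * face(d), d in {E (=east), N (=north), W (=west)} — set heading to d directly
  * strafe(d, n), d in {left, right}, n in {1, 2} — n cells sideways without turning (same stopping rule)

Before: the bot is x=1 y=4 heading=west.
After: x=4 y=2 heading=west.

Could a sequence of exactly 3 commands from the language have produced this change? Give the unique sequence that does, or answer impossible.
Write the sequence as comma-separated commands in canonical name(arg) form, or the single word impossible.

key: running back(4) before strafe(left, 2) would end elsewhere — order is forced
initial: x=1 y=4 heading=west
[1] after strafe(left, 2): x=1 y=2 heading=west
[2] after move(2): x=0 y=2 heading=west
[3] after back(4): x=4 y=2 heading=west
all 1728 alternatives checked — unique.

strafe(left, 2), move(2), back(4)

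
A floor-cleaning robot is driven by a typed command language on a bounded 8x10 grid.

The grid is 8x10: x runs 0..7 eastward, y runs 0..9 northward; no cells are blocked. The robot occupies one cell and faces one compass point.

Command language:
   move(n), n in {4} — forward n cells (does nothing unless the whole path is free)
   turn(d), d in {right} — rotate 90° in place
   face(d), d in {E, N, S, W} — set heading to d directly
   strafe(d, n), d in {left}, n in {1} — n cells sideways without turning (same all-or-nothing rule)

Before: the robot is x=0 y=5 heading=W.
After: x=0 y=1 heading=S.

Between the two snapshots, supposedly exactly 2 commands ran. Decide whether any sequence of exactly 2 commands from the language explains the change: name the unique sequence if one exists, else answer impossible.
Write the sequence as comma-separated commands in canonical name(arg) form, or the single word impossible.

face(S), move(4)

key: order matters: swapping face(S) and move(4) lands elsewhere
initial: x=0 y=5 heading=W
t=1 face(S) ⇒ x=0 y=5 heading=S
t=2 move(4) ⇒ x=0 y=1 heading=S
no rival 2-sequence matches.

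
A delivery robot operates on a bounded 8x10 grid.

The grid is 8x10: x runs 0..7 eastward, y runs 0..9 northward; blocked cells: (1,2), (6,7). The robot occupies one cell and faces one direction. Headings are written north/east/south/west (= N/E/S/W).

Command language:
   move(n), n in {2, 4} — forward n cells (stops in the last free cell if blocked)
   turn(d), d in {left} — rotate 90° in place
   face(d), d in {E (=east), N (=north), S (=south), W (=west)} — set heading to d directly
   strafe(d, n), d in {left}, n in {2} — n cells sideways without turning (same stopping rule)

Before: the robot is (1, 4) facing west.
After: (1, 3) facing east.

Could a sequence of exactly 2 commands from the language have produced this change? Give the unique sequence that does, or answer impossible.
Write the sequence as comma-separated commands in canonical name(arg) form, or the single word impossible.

strafe(left, 2), face(E)

key: strafe(left, 2) is stopped early by the blocked cell at (1,2)
begin: (1, 4) facing west
t=1 strafe(left, 2) ⇒ (1, 3) facing west
t=2 face(E) ⇒ (1, 3) facing east
no rival 2-sequence matches.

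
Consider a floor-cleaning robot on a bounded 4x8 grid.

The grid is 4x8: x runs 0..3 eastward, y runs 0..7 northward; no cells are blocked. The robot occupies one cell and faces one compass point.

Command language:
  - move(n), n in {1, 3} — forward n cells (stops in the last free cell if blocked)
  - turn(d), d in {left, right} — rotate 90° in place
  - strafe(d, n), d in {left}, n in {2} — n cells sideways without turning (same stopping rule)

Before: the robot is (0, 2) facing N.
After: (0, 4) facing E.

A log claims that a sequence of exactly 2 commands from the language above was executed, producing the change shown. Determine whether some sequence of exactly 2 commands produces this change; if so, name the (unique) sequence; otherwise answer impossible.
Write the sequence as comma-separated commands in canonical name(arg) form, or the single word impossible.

turn(right), strafe(left, 2)

key: position moved to (0,4) AND the heading swung to E — translation plus rotation needed
from: (0, 2) facing N
t=1 turn(right) ⇒ (0, 2) facing E
t=2 strafe(left, 2) ⇒ (0, 4) facing E
no other 2-command option fits: unique.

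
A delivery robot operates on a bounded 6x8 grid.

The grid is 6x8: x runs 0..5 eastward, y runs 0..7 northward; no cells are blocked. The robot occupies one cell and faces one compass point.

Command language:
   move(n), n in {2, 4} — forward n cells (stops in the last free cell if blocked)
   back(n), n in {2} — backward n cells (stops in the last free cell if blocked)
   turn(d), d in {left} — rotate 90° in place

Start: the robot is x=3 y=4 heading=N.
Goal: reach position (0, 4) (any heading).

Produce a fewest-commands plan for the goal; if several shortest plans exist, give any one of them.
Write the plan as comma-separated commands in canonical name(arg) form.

initial: x=3 y=4 heading=N
step 1 (turn(left)): x=3 y=4 heading=W
step 2 (move(4)): x=0 y=4 heading=W
no 1-step plan works, so 2 is optimal.

turn(left), move(4)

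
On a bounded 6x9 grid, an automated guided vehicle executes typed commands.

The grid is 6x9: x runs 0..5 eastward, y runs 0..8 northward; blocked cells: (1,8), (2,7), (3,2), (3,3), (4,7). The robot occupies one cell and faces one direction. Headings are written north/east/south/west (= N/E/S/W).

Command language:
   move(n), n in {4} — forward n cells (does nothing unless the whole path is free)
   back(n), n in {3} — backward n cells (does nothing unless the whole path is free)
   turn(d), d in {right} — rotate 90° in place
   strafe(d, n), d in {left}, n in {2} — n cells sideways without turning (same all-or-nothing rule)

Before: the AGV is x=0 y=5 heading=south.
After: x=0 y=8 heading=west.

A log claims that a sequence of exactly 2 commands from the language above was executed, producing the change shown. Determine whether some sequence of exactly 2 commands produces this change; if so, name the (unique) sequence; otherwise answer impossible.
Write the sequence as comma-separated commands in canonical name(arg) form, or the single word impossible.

key: running turn(right) before back(3) would end elsewhere — order is forced
start: x=0 y=5 heading=south
step 1 (back(3)): x=0 y=8 heading=south
step 2 (turn(right)): x=0 y=8 heading=west
no rival 2-sequence matches.

back(3), turn(right)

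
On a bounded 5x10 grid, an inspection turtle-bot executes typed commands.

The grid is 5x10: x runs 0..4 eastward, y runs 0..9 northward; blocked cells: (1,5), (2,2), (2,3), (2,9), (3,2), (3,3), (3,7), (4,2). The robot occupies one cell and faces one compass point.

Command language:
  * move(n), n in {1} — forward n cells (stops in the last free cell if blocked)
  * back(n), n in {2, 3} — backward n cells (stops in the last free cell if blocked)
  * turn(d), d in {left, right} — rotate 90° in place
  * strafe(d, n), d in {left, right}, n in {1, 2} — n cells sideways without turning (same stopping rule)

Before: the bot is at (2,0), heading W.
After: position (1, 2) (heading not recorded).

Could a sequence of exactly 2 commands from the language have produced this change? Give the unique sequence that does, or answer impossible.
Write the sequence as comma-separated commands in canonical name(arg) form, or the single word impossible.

key: order matters: swapping move(1) and strafe(right, 2) lands elsewhere
begin: at (2,0), heading W
step 1 (move(1)): at (1,0), heading W
step 2 (strafe(right, 2)): at (1,2), heading W
uniquely the one of 81 2-step routes that fits.

move(1), strafe(right, 2)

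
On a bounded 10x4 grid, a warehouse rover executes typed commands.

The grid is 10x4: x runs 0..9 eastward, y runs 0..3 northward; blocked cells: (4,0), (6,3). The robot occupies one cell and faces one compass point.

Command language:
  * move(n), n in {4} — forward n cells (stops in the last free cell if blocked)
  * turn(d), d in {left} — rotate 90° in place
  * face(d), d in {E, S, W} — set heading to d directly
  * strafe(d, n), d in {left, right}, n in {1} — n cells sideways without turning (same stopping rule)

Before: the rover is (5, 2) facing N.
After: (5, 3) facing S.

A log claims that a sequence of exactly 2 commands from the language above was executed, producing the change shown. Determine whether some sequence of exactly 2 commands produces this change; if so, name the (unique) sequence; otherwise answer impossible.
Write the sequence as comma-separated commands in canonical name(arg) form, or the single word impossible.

key: move(4) runs into the grid edge before its full distance
initial: (5, 2) facing N
1. move(4) → (5, 3) facing N
2. face(S) → (5, 3) facing S
uniquely the one of 49 2-step routes that fits.

move(4), face(S)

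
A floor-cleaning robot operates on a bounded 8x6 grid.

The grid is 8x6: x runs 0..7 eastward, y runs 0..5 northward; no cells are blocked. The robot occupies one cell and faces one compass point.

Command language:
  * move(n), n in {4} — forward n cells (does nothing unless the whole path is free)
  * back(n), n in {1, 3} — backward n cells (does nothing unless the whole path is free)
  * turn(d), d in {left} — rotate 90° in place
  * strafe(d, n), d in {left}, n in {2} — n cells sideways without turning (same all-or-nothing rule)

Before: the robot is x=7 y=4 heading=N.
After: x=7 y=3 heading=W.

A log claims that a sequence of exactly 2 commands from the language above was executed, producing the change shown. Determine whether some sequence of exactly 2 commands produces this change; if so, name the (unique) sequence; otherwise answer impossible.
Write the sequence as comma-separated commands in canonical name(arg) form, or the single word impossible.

back(1), turn(left)

key: order matters: swapping back(1) and turn(left) lands elsewhere
begin: x=7 y=4 heading=N
1. back(1) → x=7 y=3 heading=N
2. turn(left) → x=7 y=3 heading=W
uniquely the one of 25 2-step routes that fits.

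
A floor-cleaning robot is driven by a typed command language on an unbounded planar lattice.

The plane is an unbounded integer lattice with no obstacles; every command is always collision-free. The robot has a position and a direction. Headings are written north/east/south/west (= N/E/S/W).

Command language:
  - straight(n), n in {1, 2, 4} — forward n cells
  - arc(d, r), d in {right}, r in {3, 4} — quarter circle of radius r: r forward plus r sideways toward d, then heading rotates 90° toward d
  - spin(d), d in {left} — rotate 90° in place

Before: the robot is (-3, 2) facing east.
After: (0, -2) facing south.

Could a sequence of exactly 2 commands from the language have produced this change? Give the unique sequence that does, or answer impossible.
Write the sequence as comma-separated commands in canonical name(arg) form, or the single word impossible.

arc(right, 3), straight(1)

key: running straight(1) before arc(right, 3) would end elsewhere — order is forced
begin: (-3, 2) facing east
t=1 arc(right, 3) ⇒ (0, -1) facing south
t=2 straight(1) ⇒ (0, -2) facing south
no rival 2-sequence matches.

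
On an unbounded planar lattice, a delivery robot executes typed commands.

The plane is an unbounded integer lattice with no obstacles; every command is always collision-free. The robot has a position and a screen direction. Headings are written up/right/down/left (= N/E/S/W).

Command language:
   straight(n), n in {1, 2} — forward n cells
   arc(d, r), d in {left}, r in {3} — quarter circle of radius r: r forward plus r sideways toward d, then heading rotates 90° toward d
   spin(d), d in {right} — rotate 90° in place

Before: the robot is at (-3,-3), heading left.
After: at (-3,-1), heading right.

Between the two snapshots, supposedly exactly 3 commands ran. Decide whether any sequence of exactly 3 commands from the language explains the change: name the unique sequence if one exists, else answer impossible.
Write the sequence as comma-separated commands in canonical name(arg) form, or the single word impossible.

key: cell and facing (now E) both changed — the 3 commands mix motion and turning
initial: at (-3,-3), heading left
[1] after spin(right): at (-3,-3), heading up
[2] after straight(2): at (-3,-1), heading up
[3] after spin(right): at (-3,-1), heading right
no other 3-command option fits: unique.

spin(right), straight(2), spin(right)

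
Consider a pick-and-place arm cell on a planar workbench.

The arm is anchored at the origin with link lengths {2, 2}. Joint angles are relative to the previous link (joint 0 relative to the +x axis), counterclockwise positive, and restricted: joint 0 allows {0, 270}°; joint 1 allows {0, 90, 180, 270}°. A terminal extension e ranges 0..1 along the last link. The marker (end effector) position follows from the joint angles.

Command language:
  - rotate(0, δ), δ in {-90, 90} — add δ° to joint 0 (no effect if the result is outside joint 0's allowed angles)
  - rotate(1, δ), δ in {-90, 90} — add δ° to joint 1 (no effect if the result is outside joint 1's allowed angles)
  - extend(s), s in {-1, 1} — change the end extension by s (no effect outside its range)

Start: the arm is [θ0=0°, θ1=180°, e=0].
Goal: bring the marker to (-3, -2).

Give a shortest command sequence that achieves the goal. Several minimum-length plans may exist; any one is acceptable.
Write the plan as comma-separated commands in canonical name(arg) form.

rotate(1, 90), rotate(0, -90), extend(1)

start: [θ0=0°, θ1=180°, e=0]
step 1 (rotate(1, 90)): [θ0=0°, θ1=270°, e=0]
step 2 (rotate(0, -90)): [θ0=270°, θ1=270°, e=0]
step 3 (extend(1)): [θ0=270°, θ1=270°, e=1]
minimal: 3 command(s), checked below 3.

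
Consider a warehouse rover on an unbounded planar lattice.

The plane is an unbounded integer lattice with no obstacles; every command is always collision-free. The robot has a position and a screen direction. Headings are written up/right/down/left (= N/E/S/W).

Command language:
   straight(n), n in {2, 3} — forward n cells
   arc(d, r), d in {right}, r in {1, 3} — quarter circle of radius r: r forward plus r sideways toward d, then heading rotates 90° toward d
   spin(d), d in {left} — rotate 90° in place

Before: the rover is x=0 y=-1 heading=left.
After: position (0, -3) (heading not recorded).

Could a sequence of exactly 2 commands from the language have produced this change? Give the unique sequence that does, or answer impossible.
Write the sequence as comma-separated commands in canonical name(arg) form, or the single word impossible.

spin(left), straight(2)

key: running straight(2) before spin(left) would end elsewhere — order is forced
start: x=0 y=-1 heading=left
step 1 (spin(left)): x=0 y=-1 heading=down
step 2 (straight(2)): x=0 y=-3 heading=down
all 25 alternatives checked — unique.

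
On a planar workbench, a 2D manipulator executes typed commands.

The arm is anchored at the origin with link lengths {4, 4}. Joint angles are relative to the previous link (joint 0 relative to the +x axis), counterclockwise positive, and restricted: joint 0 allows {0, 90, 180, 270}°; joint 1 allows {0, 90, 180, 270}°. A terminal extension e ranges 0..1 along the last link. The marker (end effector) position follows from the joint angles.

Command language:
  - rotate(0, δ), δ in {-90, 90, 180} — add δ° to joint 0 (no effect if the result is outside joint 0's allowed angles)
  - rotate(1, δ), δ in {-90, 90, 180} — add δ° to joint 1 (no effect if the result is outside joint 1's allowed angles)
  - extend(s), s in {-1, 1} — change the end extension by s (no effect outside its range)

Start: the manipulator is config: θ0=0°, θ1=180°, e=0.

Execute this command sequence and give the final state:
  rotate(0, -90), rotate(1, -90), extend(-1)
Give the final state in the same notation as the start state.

t0: config: θ0=0°, θ1=180°, e=0
1. rotate(0, -90) → config: θ0=270°, θ1=180°, e=0
2. rotate(1, -90) → config: θ0=270°, θ1=90°, e=0
3. extend(-1) → config: θ0=270°, θ1=90°, e=0

config: θ0=270°, θ1=90°, e=0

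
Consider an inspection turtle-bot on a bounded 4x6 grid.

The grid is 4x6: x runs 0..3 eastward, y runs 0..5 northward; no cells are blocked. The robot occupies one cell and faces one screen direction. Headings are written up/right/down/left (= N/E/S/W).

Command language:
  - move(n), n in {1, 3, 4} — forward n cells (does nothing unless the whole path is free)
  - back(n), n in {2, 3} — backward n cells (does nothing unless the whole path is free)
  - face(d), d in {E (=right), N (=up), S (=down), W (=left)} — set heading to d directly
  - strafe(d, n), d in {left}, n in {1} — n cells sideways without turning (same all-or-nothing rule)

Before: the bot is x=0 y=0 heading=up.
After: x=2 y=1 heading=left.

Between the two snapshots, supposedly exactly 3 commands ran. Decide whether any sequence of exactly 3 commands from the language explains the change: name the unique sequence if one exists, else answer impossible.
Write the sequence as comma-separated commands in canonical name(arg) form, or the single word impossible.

move(1), face(W), back(2)

key: cell and facing (now W) both changed — the 3 commands mix motion and turning
t0: x=0 y=0 heading=up
step 1 (move(1)): x=0 y=1 heading=up
step 2 (face(W)): x=0 y=1 heading=left
step 3 (back(2)): x=2 y=1 heading=left
no other 3-command option fits: unique.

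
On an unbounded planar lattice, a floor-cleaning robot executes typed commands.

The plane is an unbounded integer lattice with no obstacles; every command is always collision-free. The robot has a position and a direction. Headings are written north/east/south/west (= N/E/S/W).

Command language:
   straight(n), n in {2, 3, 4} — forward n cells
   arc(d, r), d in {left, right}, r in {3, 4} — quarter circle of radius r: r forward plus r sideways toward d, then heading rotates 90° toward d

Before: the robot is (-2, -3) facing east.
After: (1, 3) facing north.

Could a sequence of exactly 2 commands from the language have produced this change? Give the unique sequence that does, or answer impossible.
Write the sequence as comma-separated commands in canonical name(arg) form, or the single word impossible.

arc(left, 3), straight(3)

key: position moved to (1,3) AND the heading swung to N — translation plus rotation needed
initial: (-2, -3) facing east
1. arc(left, 3) → (1, 0) facing north
2. straight(3) → (1, 3) facing north
uniquely the one of 49 2-step routes that fits.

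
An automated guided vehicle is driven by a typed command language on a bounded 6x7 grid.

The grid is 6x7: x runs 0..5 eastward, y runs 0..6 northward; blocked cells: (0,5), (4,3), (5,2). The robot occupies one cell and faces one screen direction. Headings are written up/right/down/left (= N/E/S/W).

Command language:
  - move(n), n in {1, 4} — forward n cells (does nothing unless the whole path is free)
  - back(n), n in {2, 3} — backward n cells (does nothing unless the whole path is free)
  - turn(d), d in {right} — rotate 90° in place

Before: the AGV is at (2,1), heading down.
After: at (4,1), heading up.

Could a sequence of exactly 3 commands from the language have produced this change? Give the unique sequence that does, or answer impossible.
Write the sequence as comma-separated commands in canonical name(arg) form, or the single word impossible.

key: cell and facing (now N) both changed — the 3 commands mix motion and turning
start: at (2,1), heading down
step 1 (turn(right)): at (2,1), heading left
step 2 (back(2)): at (4,1), heading left
step 3 (turn(right)): at (4,1), heading up
no rival 3-sequence matches.

turn(right), back(2), turn(right)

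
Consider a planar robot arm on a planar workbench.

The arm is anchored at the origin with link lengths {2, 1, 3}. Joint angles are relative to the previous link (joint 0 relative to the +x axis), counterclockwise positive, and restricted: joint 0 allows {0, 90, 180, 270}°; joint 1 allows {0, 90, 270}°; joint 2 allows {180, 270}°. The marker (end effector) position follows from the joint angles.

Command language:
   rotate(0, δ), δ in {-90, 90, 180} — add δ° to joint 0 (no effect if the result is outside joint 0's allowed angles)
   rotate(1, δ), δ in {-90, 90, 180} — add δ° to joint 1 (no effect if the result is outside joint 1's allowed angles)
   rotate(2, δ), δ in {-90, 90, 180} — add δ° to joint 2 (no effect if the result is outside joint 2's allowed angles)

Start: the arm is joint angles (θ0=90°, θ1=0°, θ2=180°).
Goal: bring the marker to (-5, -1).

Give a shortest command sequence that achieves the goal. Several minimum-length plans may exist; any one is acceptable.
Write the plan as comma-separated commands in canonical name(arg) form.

rotate(1, 90), rotate(0, 90), rotate(2, 90)

initial: joint angles (θ0=90°, θ1=0°, θ2=180°)
t=1 rotate(1, 90) ⇒ joint angles (θ0=90°, θ1=90°, θ2=180°)
t=2 rotate(0, 90) ⇒ joint angles (θ0=180°, θ1=90°, θ2=180°)
t=3 rotate(2, 90) ⇒ joint angles (θ0=180°, θ1=90°, θ2=270°)
minimal: 3 command(s), checked below 3.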